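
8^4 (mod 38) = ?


8^1 mod 38 = 8
8^2 mod 38 = 26
8^3 mod 38 = 18
8^4 mod 38 = 30


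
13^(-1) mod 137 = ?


Use the extended Euclidean algorithm on (137, 13); each row r = 137*s + 13*t:
r=137, s=1, t=0
r=13, s=0, t=1
q=10: r=7, s=1, t=-10   [137*(1) + 13*(-10) = 7]
q=1: r=6, s=-1, t=11   [137*(-1) + 13*(11) = 6]
q=1: r=1, s=2, t=-21   [137*(2) + 13*(-21) = 1]
q=6: r=0, s=-13, t=137   [137*(-13) + 13*(137) = 0]
GCD = 1 with t = -21, so 13*(-21) ≡ 1 (mod 137)
Inverse = -21 mod 137 = 116
Check: 13 * 116 = 1508 ≡ 1 (mod 137)

13^(-1) ≡ 116 (mod 137)


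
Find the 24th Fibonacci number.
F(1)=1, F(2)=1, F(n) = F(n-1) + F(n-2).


Sequence: 1, 1, 2, 3, 5, 8, 13, 21, 34, 55, 89, 144, 233, 377, 610, 987, 1597, 2584, 4181, 6765, 10946, 17711, 28657, 46368
F(24) = 46368


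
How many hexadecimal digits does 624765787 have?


624765787 in base 16 = 253D2B5B
Number of digits = 8

8 digits (base 16)


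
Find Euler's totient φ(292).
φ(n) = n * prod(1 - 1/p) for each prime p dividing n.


292 = 2^2 × 73
Prime factors: 2, 73
φ(292) = 292 × (1-1/2) × (1-1/73)
= 292 × 1/2 × 72/73 = 144

φ(292) = 144


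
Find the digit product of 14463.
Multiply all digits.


1 × 4 × 4 × 6 × 3 = 288


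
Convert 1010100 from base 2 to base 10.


1010100 (base 2) = 84 (decimal)
84 (decimal) = 84 (base 10)


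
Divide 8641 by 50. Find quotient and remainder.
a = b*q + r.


8641 = 50 * 172 + 41
Check: 8600 + 41 = 8641

q = 172, r = 41


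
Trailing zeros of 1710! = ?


floor(1710/5) = 342
floor(1710/25) = 68
floor(1710/125) = 13
floor(1710/625) = 2
Total = 425

425 trailing zeros


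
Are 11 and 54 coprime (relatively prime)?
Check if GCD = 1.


Euclidean algorithm:
54 = 4 * 11 + 10
11 = 1 * 10 + 1
10 = 10 * 1 + 0
GCD(11, 54) = 1

Yes, coprime (GCD = 1)


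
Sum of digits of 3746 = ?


3 + 7 + 4 + 6 = 20


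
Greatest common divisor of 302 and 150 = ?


302 = 2 * 150 + 2
150 = 75 * 2 + 0
GCD = 2


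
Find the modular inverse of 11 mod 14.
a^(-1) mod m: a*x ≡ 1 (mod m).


Use the extended Euclidean algorithm on (14, 11); each row r = 14*s + 11*t:
r=14, s=1, t=0
r=11, s=0, t=1
q=1: r=3, s=1, t=-1   [14*(1) + 11*(-1) = 3]
q=3: r=2, s=-3, t=4   [14*(-3) + 11*(4) = 2]
q=1: r=1, s=4, t=-5   [14*(4) + 11*(-5) = 1]
q=2: r=0, s=-11, t=14   [14*(-11) + 11*(14) = 0]
GCD = 1 with t = -5, so 11*(-5) ≡ 1 (mod 14)
Inverse = -5 mod 14 = 9
Check: 11 * 9 = 99 ≡ 1 (mod 14)

11^(-1) ≡ 9 (mod 14)


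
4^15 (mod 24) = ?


4^1 mod 24 = 4
4^2 mod 24 = 16
4^3 mod 24 = 16
4^4 mod 24 = 16
4^5 mod 24 = 16
4^6 mod 24 = 16
4^7 mod 24 = 16
4^8 mod 24 = 16
4^9 mod 24 = 16
4^10 mod 24 = 16
4^11 mod 24 = 16
4^12 mod 24 = 16
4^13 mod 24 = 16
4^14 mod 24 = 16
4^15 mod 24 = 16


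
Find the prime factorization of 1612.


1612 / 2 = 806
806 / 2 = 403
403 / 13 = 31
31 / 31 = 1
1612 = 2^2 × 13 × 31


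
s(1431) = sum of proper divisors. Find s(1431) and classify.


Proper divisors: 1, 3, 9, 27, 53, 159, 477
Sum = 1 + 3 + 9 + 27 + 53 + 159 + 477 = 729
729 < 1431 → deficient

s(1431) = 729 (deficient)


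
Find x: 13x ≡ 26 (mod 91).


GCD(13, 91) = 13 divides 26
Divide: 1x ≡ 2 (mod 7)
x ≡ 2 (mod 7)


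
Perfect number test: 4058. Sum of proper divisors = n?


Proper divisors of 4058: 1, 2, 2029
Sum = 1 + 2 + 2029 = 2032

No, 4058 is not perfect (2032 ≠ 4058)


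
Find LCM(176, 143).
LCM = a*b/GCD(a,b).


GCD(176, 143) = 11
LCM = 176*143/11 = 25168/11 = 2288

LCM = 2288


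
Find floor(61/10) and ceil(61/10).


61/10 = 6.1000
floor = 6
ceil = 7

floor = 6, ceil = 7


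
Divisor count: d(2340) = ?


2340 = 2^2 × 3^2 × 5^1 × 13^1
d(2340) = (2+1) × (2+1) × (1+1) × (1+1) = 36

36 divisors


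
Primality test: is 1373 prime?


Check divisors up to sqrt(1373) = 37.0540
No divisors found.
1373 is prime.

Yes, 1373 is prime


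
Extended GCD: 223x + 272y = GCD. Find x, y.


Tabular extended Euclidean (each row: r = 223*s + 272*t):
r=223, s=1, t=0
r=272, s=0, t=1
q=0: r=223, s=1, t=0   [223*(1) + 272*(0) = 223]
q=1: r=49, s=-1, t=1   [223*(-1) + 272*(1) = 49]
q=4: r=27, s=5, t=-4   [223*(5) + 272*(-4) = 27]
q=1: r=22, s=-6, t=5   [223*(-6) + 272*(5) = 22]
q=1: r=5, s=11, t=-9   [223*(11) + 272*(-9) = 5]
q=4: r=2, s=-50, t=41   [223*(-50) + 272*(41) = 2]
q=2: r=1, s=111, t=-91   [223*(111) + 272*(-91) = 1]
q=2: r=0, s=-272, t=223   [223*(-272) + 272*(223) = 0]
GCD = 1; from the row with r=1: x=111, y=-91
Check: 223*(111) + 272*(-91) = 24753 - 24752 = 1

GCD = 1, x = 111, y = -91


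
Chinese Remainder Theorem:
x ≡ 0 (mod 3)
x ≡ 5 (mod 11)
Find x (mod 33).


M = 3*11 = 33
M1 = M/3 = 11, M2 = M/11 = 3
M1^(-1) mod 3 = 2, M2^(-1) mod 11 = 4
x = 0*11*2 + 5*3*4 = 60
60 mod 33 = 27
Check: 27 mod 3 = 0 ✓, 27 mod 11 = 5 ✓

x ≡ 27 (mod 33)


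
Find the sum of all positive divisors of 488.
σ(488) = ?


Divisors of 488: 1, 2, 4, 8, 61, 122, 244, 488
Sum = 1 + 2 + 4 + 8 + 61 + 122 + 244 + 488 = 930

σ(488) = 930


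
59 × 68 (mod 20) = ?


59 × 68 = 4012
4012 mod 20 = 12


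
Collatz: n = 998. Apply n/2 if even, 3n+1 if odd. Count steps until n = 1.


998 → 499 → 1498 → 749 → 2248 → 1124 → 562 → 281 → 844 → 422 → 211 → 634 → 317 → 952 → 476 → 238 → 119 → 358 → 179 → 538 → 269 → 808 → 404 → 202 → 101 → 304 → 152 → 76 → 38 → 19 → 58 → 29 → 88 → 44 → 22 → 11 → 34 → 17 → 52 → 26 → 13 → 40 → 20 → 10 → 5 → 16 → 8 → 4 → 2 → 1
Total steps = 49

49 steps


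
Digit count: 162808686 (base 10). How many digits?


162808686 has 9 digits in base 10
floor(log10(162808686)) + 1 = floor(8.2117) + 1 = 9

9 digits (base 10)


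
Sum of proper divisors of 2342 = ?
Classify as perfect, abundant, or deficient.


Proper divisors: 1, 2, 1171
Sum = 1 + 2 + 1171 = 1174
1174 < 2342 → deficient

s(2342) = 1174 (deficient)


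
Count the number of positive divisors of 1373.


1373 = 1373^1
d(1373) = (1+1) = 2

2 divisors


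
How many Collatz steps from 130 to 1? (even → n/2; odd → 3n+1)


130 → 65 → 196 → 98 → 49 → 148 → 74 → 37 → 112 → 56 → 28 → 14 → 7 → 22 → 11 → 34 → 17 → 52 → 26 → 13 → 40 → 20 → 10 → 5 → 16 → 8 → 4 → 2 → 1
Total steps = 28

28 steps


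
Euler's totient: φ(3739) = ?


3739 = 3739
Prime factors: 3739
φ(3739) = 3739 × (1-1/3739)
= 3739 × 3738/3739 = 3738

φ(3739) = 3738


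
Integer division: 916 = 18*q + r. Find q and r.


916 = 18 * 50 + 16
Check: 900 + 16 = 916

q = 50, r = 16


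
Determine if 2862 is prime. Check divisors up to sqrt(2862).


2862 / 2 = 1431 (exact division)
2862 is NOT prime.

No, 2862 is not prime


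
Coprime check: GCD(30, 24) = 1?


Euclidean algorithm:
30 = 1 * 24 + 6
24 = 4 * 6 + 0
GCD(30, 24) = 6

No, not coprime (GCD = 6)


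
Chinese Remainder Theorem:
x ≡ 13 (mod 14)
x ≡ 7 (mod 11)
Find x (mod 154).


M = 14*11 = 154
M1 = M/14 = 11, M2 = M/11 = 14
M1^(-1) mod 14 = 9, M2^(-1) mod 11 = 4
x = 13*11*9 + 7*14*4 = 1679
1679 mod 154 = 139
Check: 139 mod 14 = 13 ✓, 139 mod 11 = 7 ✓

x ≡ 139 (mod 154)


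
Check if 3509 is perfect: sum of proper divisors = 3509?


Proper divisors of 3509: 1, 11, 29, 121, 319
Sum = 1 + 11 + 29 + 121 + 319 = 481

No, 3509 is not perfect (481 ≠ 3509)


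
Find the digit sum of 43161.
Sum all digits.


4 + 3 + 1 + 6 + 1 = 15


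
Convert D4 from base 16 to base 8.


D4 (base 16) = 212 (decimal)
212 (decimal) = 324 (base 8)


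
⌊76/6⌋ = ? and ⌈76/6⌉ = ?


76/6 = 12.6667
floor = 12
ceil = 13

floor = 12, ceil = 13


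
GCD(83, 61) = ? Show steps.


83 = 1 * 61 + 22
61 = 2 * 22 + 17
22 = 1 * 17 + 5
17 = 3 * 5 + 2
5 = 2 * 2 + 1
2 = 2 * 1 + 0
GCD = 1


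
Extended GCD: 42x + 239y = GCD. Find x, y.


Tabular extended Euclidean (each row: r = 42*s + 239*t):
r=42, s=1, t=0
r=239, s=0, t=1
q=0: r=42, s=1, t=0   [42*(1) + 239*(0) = 42]
q=5: r=29, s=-5, t=1   [42*(-5) + 239*(1) = 29]
q=1: r=13, s=6, t=-1   [42*(6) + 239*(-1) = 13]
q=2: r=3, s=-17, t=3   [42*(-17) + 239*(3) = 3]
q=4: r=1, s=74, t=-13   [42*(74) + 239*(-13) = 1]
q=3: r=0, s=-239, t=42   [42*(-239) + 239*(42) = 0]
GCD = 1; from the row with r=1: x=74, y=-13
Check: 42*(74) + 239*(-13) = 3108 - 3107 = 1

GCD = 1, x = 74, y = -13


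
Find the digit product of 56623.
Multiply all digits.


5 × 6 × 6 × 2 × 3 = 1080


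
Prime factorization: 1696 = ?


1696 / 2 = 848
848 / 2 = 424
424 / 2 = 212
212 / 2 = 106
106 / 2 = 53
53 / 53 = 1
1696 = 2^5 × 53


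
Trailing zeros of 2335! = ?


floor(2335/5) = 467
floor(2335/25) = 93
floor(2335/125) = 18
floor(2335/625) = 3
Total = 581

581 trailing zeros


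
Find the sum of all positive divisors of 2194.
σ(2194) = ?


Divisors of 2194: 1, 2, 1097, 2194
Sum = 1 + 2 + 1097 + 2194 = 3294

σ(2194) = 3294


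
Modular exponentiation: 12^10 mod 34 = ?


12^1 mod 34 = 12
12^2 mod 34 = 8
12^3 mod 34 = 28
12^4 mod 34 = 30
12^5 mod 34 = 20
12^6 mod 34 = 2
12^7 mod 34 = 24
12^8 mod 34 = 16
12^9 mod 34 = 22
12^10 mod 34 = 26


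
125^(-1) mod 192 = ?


Use the extended Euclidean algorithm on (192, 125); each row r = 192*s + 125*t:
r=192, s=1, t=0
r=125, s=0, t=1
q=1: r=67, s=1, t=-1   [192*(1) + 125*(-1) = 67]
q=1: r=58, s=-1, t=2   [192*(-1) + 125*(2) = 58]
q=1: r=9, s=2, t=-3   [192*(2) + 125*(-3) = 9]
q=6: r=4, s=-13, t=20   [192*(-13) + 125*(20) = 4]
q=2: r=1, s=28, t=-43   [192*(28) + 125*(-43) = 1]
q=4: r=0, s=-125, t=192   [192*(-125) + 125*(192) = 0]
GCD = 1 with t = -43, so 125*(-43) ≡ 1 (mod 192)
Inverse = -43 mod 192 = 149
Check: 125 * 149 = 18625 ≡ 1 (mod 192)

125^(-1) ≡ 149 (mod 192)


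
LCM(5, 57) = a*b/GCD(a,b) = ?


GCD(5, 57) = 1
LCM = 5*57/1 = 285/1 = 285

LCM = 285


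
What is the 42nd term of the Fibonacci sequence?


Sequence: 1, 1, 2, 3, 5, 8, 13, 21, 34, 55, 89, 144, 233, 377, 610, 987, 1597, 2584, 4181, 6765, 10946, 17711, 28657, 46368, 75025, 121393, 196418, 317811, 514229, 832040, 1346269, 2178309, 3524578, 5702887, 9227465, 14930352, 24157817, 39088169, 63245986, 102334155, 165580141, 267914296
F(42) = 267914296


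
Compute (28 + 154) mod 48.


28 + 154 = 182
182 mod 48 = 38


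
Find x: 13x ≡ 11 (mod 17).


GCD(13, 17) = 1, unique solution
a^(-1) mod 17 = 4
x = 4 * 11 mod 17 = 10

x ≡ 10 (mod 17)


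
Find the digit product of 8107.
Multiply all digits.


8 × 1 × 0 × 7 = 0


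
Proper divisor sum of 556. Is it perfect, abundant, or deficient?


Proper divisors: 1, 2, 4, 139, 278
Sum = 1 + 2 + 4 + 139 + 278 = 424
424 < 556 → deficient

s(556) = 424 (deficient)


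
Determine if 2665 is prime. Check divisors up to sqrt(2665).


2665 / 5 = 533 (exact division)
2665 is NOT prime.

No, 2665 is not prime


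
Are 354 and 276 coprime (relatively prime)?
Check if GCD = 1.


Euclidean algorithm:
354 = 1 * 276 + 78
276 = 3 * 78 + 42
78 = 1 * 42 + 36
42 = 1 * 36 + 6
36 = 6 * 6 + 0
GCD(354, 276) = 6

No, not coprime (GCD = 6)


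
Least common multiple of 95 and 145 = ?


GCD(95, 145) = 5
LCM = 95*145/5 = 13775/5 = 2755

LCM = 2755


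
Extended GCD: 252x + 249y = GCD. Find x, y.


Tabular extended Euclidean (each row: r = 252*s + 249*t):
r=252, s=1, t=0
r=249, s=0, t=1
q=1: r=3, s=1, t=-1   [252*(1) + 249*(-1) = 3]
q=83: r=0, s=-83, t=84   [252*(-83) + 249*(84) = 0]
GCD = 3; from the row with r=3: x=1, y=-1
Check: 252*(1) + 249*(-1) = 252 - 249 = 3

GCD = 3, x = 1, y = -1


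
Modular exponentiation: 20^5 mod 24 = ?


20^1 mod 24 = 20
20^2 mod 24 = 16
20^3 mod 24 = 8
20^4 mod 24 = 16
20^5 mod 24 = 8


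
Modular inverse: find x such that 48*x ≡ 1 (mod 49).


Use the extended Euclidean algorithm on (49, 48); each row r = 49*s + 48*t:
r=49, s=1, t=0
r=48, s=0, t=1
q=1: r=1, s=1, t=-1   [49*(1) + 48*(-1) = 1]
q=48: r=0, s=-48, t=49   [49*(-48) + 48*(49) = 0]
GCD = 1 with t = -1, so 48*(-1) ≡ 1 (mod 49)
Inverse = -1 mod 49 = 48
Check: 48 * 48 = 2304 ≡ 1 (mod 49)

48^(-1) ≡ 48 (mod 49)


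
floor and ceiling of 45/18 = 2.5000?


45/18 = 2.5000
floor = 2
ceil = 3

floor = 2, ceil = 3


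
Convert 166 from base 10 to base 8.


166 (base 10) = 166 (decimal)
166 (decimal) = 246 (base 8)


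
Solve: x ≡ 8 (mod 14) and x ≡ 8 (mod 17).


M = 14*17 = 238
M1 = M/14 = 17, M2 = M/17 = 14
M1^(-1) mod 14 = 5, M2^(-1) mod 17 = 11
x = 8*17*5 + 8*14*11 = 1912
1912 mod 238 = 8
Check: 8 mod 14 = 8 ✓, 8 mod 17 = 8 ✓

x ≡ 8 (mod 238)


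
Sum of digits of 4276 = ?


4 + 2 + 7 + 6 = 19


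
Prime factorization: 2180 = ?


2180 / 2 = 1090
1090 / 2 = 545
545 / 5 = 109
109 / 109 = 1
2180 = 2^2 × 5 × 109


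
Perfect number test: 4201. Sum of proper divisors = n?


Proper divisors of 4201: 1
Sum = 1 = 1

No, 4201 is not perfect (1 ≠ 4201)


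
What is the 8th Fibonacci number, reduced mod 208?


F(k) mod 208 for k=1..8:
1, 1, 2, 3, 5, 8, 13, 21
F(8) mod 208 = 21


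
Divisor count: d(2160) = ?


2160 = 2^4 × 3^3 × 5^1
d(2160) = (4+1) × (3+1) × (1+1) = 40

40 divisors


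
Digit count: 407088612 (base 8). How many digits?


407088612 in base 8 = 3020726744
Number of digits = 10

10 digits (base 8)


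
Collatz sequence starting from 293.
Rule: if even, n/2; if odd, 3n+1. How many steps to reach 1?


293 → 880 → 440 → 220 → 110 → 55 → 166 → 83 → 250 → 125 → 376 → 188 → 94 → 47 → 142 → 71 → 214 → 107 → 322 → 161 → 484 → 242 → 121 → 364 → 182 → 91 → 274 → 137 → 412 → 206 → 103 → 310 → 155 → 466 → 233 → 700 → 350 → 175 → 526 → 263 → 790 → 395 → 1186 → 593 → 1780 → 890 → 445 → 1336 → 668 → 334 → 167 → 502 → 251 → 754 → 377 → 1132 → 566 → 283 → 850 → 425 → 1276 → 638 → 319 → 958 → 479 → 1438 → 719 → 2158 → 1079 → 3238 → 1619 → 4858 → 2429 → 7288 → 3644 → 1822 → 911 → 2734 → 1367 → 4102 → 2051 → 6154 → 3077 → 9232 → 4616 → 2308 → 1154 → 577 → 1732 → 866 → 433 → 1300 → 650 → 325 → 976 → 488 → 244 → 122 → 61 → 184 → 92 → 46 → 23 → 70 → 35 → 106 → 53 → 160 → 80 → 40 → 20 → 10 → 5 → 16 → 8 → 4 → 2 → 1
Total steps = 117

117 steps


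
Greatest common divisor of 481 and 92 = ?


481 = 5 * 92 + 21
92 = 4 * 21 + 8
21 = 2 * 8 + 5
8 = 1 * 5 + 3
5 = 1 * 3 + 2
3 = 1 * 2 + 1
2 = 2 * 1 + 0
GCD = 1


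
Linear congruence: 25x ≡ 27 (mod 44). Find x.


GCD(25, 44) = 1, unique solution
a^(-1) mod 44 = 37
x = 37 * 27 mod 44 = 31

x ≡ 31 (mod 44)


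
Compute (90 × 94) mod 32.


90 × 94 = 8460
8460 mod 32 = 12


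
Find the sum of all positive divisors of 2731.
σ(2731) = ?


Divisors of 2731: 1, 2731
Sum = 1 + 2731 = 2732

σ(2731) = 2732


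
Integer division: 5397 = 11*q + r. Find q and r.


5397 = 11 * 490 + 7
Check: 5390 + 7 = 5397

q = 490, r = 7


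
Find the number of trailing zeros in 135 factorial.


floor(135/5) = 27
floor(135/25) = 5
floor(135/125) = 1
Total = 33

33 trailing zeros


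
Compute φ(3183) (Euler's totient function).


3183 = 3 × 1061
Prime factors: 3, 1061
φ(3183) = 3183 × (1-1/3) × (1-1/1061)
= 3183 × 2/3 × 1060/1061 = 2120

φ(3183) = 2120


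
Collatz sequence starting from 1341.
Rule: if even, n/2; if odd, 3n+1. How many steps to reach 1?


1341 → 4024 → 2012 → 1006 → 503 → 1510 → 755 → 2266 → 1133 → 3400 → 1700 → 850 → 425 → 1276 → 638 → 319 → 958 → 479 → 1438 → 719 → 2158 → 1079 → 3238 → 1619 → 4858 → 2429 → 7288 → 3644 → 1822 → 911 → 2734 → 1367 → 4102 → 2051 → 6154 → 3077 → 9232 → 4616 → 2308 → 1154 → 577 → 1732 → 866 → 433 → 1300 → 650 → 325 → 976 → 488 → 244 → 122 → 61 → 184 → 92 → 46 → 23 → 70 → 35 → 106 → 53 → 160 → 80 → 40 → 20 → 10 → 5 → 16 → 8 → 4 → 2 → 1
Total steps = 70

70 steps


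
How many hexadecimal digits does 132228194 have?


132228194 in base 16 = 7E1A462
Number of digits = 7

7 digits (base 16)


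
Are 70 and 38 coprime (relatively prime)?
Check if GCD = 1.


Euclidean algorithm:
70 = 1 * 38 + 32
38 = 1 * 32 + 6
32 = 5 * 6 + 2
6 = 3 * 2 + 0
GCD(70, 38) = 2

No, not coprime (GCD = 2)


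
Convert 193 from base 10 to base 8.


193 (base 10) = 193 (decimal)
193 (decimal) = 301 (base 8)


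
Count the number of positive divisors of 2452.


2452 = 2^2 × 613^1
d(2452) = (2+1) × (1+1) = 6

6 divisors


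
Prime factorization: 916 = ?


916 / 2 = 458
458 / 2 = 229
229 / 229 = 1
916 = 2^2 × 229


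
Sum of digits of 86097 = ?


8 + 6 + 0 + 9 + 7 = 30


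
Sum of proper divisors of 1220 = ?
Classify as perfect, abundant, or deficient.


Proper divisors: 1, 2, 4, 5, 10, 20, 61, 122, 244, 305, 610
Sum = 1 + 2 + 4 + 5 + 10 + 20 + 61 + 122 + 244 + 305 + 610 = 1384
1384 > 1220 → abundant

s(1220) = 1384 (abundant)


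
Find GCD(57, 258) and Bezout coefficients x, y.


Tabular extended Euclidean (each row: r = 57*s + 258*t):
r=57, s=1, t=0
r=258, s=0, t=1
q=0: r=57, s=1, t=0   [57*(1) + 258*(0) = 57]
q=4: r=30, s=-4, t=1   [57*(-4) + 258*(1) = 30]
q=1: r=27, s=5, t=-1   [57*(5) + 258*(-1) = 27]
q=1: r=3, s=-9, t=2   [57*(-9) + 258*(2) = 3]
q=9: r=0, s=86, t=-19   [57*(86) + 258*(-19) = 0]
GCD = 3; from the row with r=3: x=-9, y=2
Check: 57*(-9) + 258*(2) = -513 + 516 = 3

GCD = 3, x = -9, y = 2


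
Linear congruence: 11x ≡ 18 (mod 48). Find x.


GCD(11, 48) = 1, unique solution
a^(-1) mod 48 = 35
x = 35 * 18 mod 48 = 6

x ≡ 6 (mod 48)


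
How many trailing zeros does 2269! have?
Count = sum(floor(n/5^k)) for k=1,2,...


floor(2269/5) = 453
floor(2269/25) = 90
floor(2269/125) = 18
floor(2269/625) = 3
Total = 564

564 trailing zeros


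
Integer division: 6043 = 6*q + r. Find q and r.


6043 = 6 * 1007 + 1
Check: 6042 + 1 = 6043

q = 1007, r = 1


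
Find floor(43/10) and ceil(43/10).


43/10 = 4.3000
floor = 4
ceil = 5

floor = 4, ceil = 5


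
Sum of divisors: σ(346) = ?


Divisors of 346: 1, 2, 173, 346
Sum = 1 + 2 + 173 + 346 = 522

σ(346) = 522


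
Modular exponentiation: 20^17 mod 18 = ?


20^1 mod 18 = 2
20^2 mod 18 = 4
20^3 mod 18 = 8
20^4 mod 18 = 16
20^5 mod 18 = 14
20^6 mod 18 = 10
20^7 mod 18 = 2
20^8 mod 18 = 4
20^9 mod 18 = 8
20^10 mod 18 = 16
20^11 mod 18 = 14
20^12 mod 18 = 10
20^13 mod 18 = 2
20^14 mod 18 = 4
20^15 mod 18 = 8
20^16 mod 18 = 16
20^17 mod 18 = 14


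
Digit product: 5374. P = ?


5 × 3 × 7 × 4 = 420


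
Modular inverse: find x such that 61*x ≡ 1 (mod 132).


Use the extended Euclidean algorithm on (132, 61); each row r = 132*s + 61*t:
r=132, s=1, t=0
r=61, s=0, t=1
q=2: r=10, s=1, t=-2   [132*(1) + 61*(-2) = 10]
q=6: r=1, s=-6, t=13   [132*(-6) + 61*(13) = 1]
q=10: r=0, s=61, t=-132   [132*(61) + 61*(-132) = 0]
GCD = 1 with t = 13, so 61*(13) ≡ 1 (mod 132)
Inverse = 13 mod 132 = 13
Check: 61 * 13 = 793 ≡ 1 (mod 132)

61^(-1) ≡ 13 (mod 132)


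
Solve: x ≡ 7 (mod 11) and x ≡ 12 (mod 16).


M = 11*16 = 176
M1 = M/11 = 16, M2 = M/16 = 11
M1^(-1) mod 11 = 9, M2^(-1) mod 16 = 3
x = 7*16*9 + 12*11*3 = 1404
1404 mod 176 = 172
Check: 172 mod 11 = 7 ✓, 172 mod 16 = 12 ✓

x ≡ 172 (mod 176)


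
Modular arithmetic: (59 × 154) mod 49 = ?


59 × 154 = 9086
9086 mod 49 = 21


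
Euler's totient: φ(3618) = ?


3618 = 2 × 3^3 × 67
Prime factors: 2, 3, 67
φ(3618) = 3618 × (1-1/2) × (1-1/3) × (1-1/67)
= 3618 × 1/2 × 2/3 × 66/67 = 1188

φ(3618) = 1188


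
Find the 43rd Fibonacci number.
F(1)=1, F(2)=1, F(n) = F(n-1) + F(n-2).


Sequence: 1, 1, 2, 3, 5, 8, 13, 21, 34, 55, 89, 144, 233, 377, 610, 987, 1597, 2584, 4181, 6765, 10946, 17711, 28657, 46368, 75025, 121393, 196418, 317811, 514229, 832040, 1346269, 2178309, 3524578, 5702887, 9227465, 14930352, 24157817, 39088169, 63245986, 102334155, 165580141, 267914296, 433494437
F(43) = 433494437


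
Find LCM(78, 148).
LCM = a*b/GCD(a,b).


GCD(78, 148) = 2
LCM = 78*148/2 = 11544/2 = 5772

LCM = 5772


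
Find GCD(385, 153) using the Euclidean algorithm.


385 = 2 * 153 + 79
153 = 1 * 79 + 74
79 = 1 * 74 + 5
74 = 14 * 5 + 4
5 = 1 * 4 + 1
4 = 4 * 1 + 0
GCD = 1


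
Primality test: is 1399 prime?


Check divisors up to sqrt(1399) = 37.4032
No divisors found.
1399 is prime.

Yes, 1399 is prime


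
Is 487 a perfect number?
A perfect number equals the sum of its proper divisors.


Proper divisors of 487: 1
Sum = 1 = 1

No, 487 is not perfect (1 ≠ 487)


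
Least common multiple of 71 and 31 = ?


GCD(71, 31) = 1
LCM = 71*31/1 = 2201/1 = 2201

LCM = 2201


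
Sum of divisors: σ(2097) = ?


Divisors of 2097: 1, 3, 9, 233, 699, 2097
Sum = 1 + 3 + 9 + 233 + 699 + 2097 = 3042

σ(2097) = 3042


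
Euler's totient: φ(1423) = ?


1423 = 1423
Prime factors: 1423
φ(1423) = 1423 × (1-1/1423)
= 1423 × 1422/1423 = 1422

φ(1423) = 1422


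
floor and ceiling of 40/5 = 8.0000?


40/5 = 8.0000
floor = 8
ceil = 8

floor = 8, ceil = 8


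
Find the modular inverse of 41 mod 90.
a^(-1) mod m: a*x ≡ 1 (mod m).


Use the extended Euclidean algorithm on (90, 41); each row r = 90*s + 41*t:
r=90, s=1, t=0
r=41, s=0, t=1
q=2: r=8, s=1, t=-2   [90*(1) + 41*(-2) = 8]
q=5: r=1, s=-5, t=11   [90*(-5) + 41*(11) = 1]
q=8: r=0, s=41, t=-90   [90*(41) + 41*(-90) = 0]
GCD = 1 with t = 11, so 41*(11) ≡ 1 (mod 90)
Inverse = 11 mod 90 = 11
Check: 41 * 11 = 451 ≡ 1 (mod 90)

41^(-1) ≡ 11 (mod 90)


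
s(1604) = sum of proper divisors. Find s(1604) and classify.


Proper divisors: 1, 2, 4, 401, 802
Sum = 1 + 2 + 4 + 401 + 802 = 1210
1210 < 1604 → deficient

s(1604) = 1210 (deficient)


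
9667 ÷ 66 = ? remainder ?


9667 = 66 * 146 + 31
Check: 9636 + 31 = 9667

q = 146, r = 31


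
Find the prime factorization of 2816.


2816 / 2 = 1408
1408 / 2 = 704
704 / 2 = 352
352 / 2 = 176
176 / 2 = 88
88 / 2 = 44
44 / 2 = 22
22 / 2 = 11
11 / 11 = 1
2816 = 2^8 × 11


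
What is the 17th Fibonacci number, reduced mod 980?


F(k) mod 980 for k=1..17:
1, 1, 2, 3, 5, 8, 13, 21, 34, 55, 89, 144, 233, 377, 610, 7, 617
F(17) mod 980 = 617


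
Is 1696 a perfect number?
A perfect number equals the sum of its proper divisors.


Proper divisors of 1696: 1, 2, 4, 8, 16, 32, 53, 106, 212, 424, 848
Sum = 1 + 2 + 4 + 8 + 16 + 32 + 53 + 106 + 212 + 424 + 848 = 1706

No, 1696 is not perfect (1706 ≠ 1696)


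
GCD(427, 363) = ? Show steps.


427 = 1 * 363 + 64
363 = 5 * 64 + 43
64 = 1 * 43 + 21
43 = 2 * 21 + 1
21 = 21 * 1 + 0
GCD = 1


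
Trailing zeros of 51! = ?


floor(51/5) = 10
floor(51/25) = 2
Total = 12

12 trailing zeros


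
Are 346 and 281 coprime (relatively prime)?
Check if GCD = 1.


Euclidean algorithm:
346 = 1 * 281 + 65
281 = 4 * 65 + 21
65 = 3 * 21 + 2
21 = 10 * 2 + 1
2 = 2 * 1 + 0
GCD(346, 281) = 1

Yes, coprime (GCD = 1)


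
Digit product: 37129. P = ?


3 × 7 × 1 × 2 × 9 = 378


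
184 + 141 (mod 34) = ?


184 + 141 = 325
325 mod 34 = 19


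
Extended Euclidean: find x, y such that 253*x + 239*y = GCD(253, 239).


Tabular extended Euclidean (each row: r = 253*s + 239*t):
r=253, s=1, t=0
r=239, s=0, t=1
q=1: r=14, s=1, t=-1   [253*(1) + 239*(-1) = 14]
q=17: r=1, s=-17, t=18   [253*(-17) + 239*(18) = 1]
q=14: r=0, s=239, t=-253   [253*(239) + 239*(-253) = 0]
GCD = 1; from the row with r=1: x=-17, y=18
Check: 253*(-17) + 239*(18) = -4301 + 4302 = 1

GCD = 1, x = -17, y = 18


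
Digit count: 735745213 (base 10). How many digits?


735745213 has 9 digits in base 10
floor(log10(735745213)) + 1 = floor(8.8667) + 1 = 9

9 digits (base 10)


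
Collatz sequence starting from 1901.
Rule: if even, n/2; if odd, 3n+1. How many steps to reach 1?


1901 → 5704 → 2852 → 1426 → 713 → 2140 → 1070 → 535 → 1606 → 803 → 2410 → 1205 → 3616 → 1808 → 904 → 452 → 226 → 113 → 340 → 170 → 85 → 256 → 128 → 64 → 32 → 16 → 8 → 4 → 2 → 1
Total steps = 29

29 steps


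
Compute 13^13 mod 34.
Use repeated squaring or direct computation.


13^1 mod 34 = 13
13^2 mod 34 = 33
13^3 mod 34 = 21
13^4 mod 34 = 1
13^5 mod 34 = 13
13^6 mod 34 = 33
13^7 mod 34 = 21
13^8 mod 34 = 1
13^9 mod 34 = 13
13^10 mod 34 = 33
13^11 mod 34 = 21
13^12 mod 34 = 1
13^13 mod 34 = 13


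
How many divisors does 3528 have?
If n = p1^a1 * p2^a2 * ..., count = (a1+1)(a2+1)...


3528 = 2^3 × 3^2 × 7^2
d(3528) = (3+1) × (2+1) × (2+1) = 36

36 divisors


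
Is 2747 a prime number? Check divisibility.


2747 / 41 = 67 (exact division)
2747 is NOT prime.

No, 2747 is not prime


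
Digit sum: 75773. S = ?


7 + 5 + 7 + 7 + 3 = 29


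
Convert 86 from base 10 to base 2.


86 (base 10) = 86 (decimal)
86 (decimal) = 1010110 (base 2)


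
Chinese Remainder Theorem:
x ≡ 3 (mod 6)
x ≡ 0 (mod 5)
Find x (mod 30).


M = 6*5 = 30
M1 = M/6 = 5, M2 = M/5 = 6
M1^(-1) mod 6 = 5, M2^(-1) mod 5 = 1
x = 3*5*5 + 0*6*1 = 75
75 mod 30 = 15
Check: 15 mod 6 = 3 ✓, 15 mod 5 = 0 ✓

x ≡ 15 (mod 30)


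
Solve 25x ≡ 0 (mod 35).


GCD(25, 35) = 5 divides 0
Divide: 5x ≡ 0 (mod 7)
x ≡ 0 (mod 7)


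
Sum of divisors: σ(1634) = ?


Divisors of 1634: 1, 2, 19, 38, 43, 86, 817, 1634
Sum = 1 + 2 + 19 + 38 + 43 + 86 + 817 + 1634 = 2640

σ(1634) = 2640


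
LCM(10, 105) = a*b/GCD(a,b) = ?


GCD(10, 105) = 5
LCM = 10*105/5 = 1050/5 = 210

LCM = 210


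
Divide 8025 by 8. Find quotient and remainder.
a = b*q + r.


8025 = 8 * 1003 + 1
Check: 8024 + 1 = 8025

q = 1003, r = 1


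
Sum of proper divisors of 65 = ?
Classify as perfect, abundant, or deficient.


Proper divisors: 1, 5, 13
Sum = 1 + 5 + 13 = 19
19 < 65 → deficient

s(65) = 19 (deficient)


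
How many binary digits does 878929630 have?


878929630 in base 2 = 110100011000110110011011011110
Number of digits = 30

30 digits (base 2)


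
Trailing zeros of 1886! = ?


floor(1886/5) = 377
floor(1886/25) = 75
floor(1886/125) = 15
floor(1886/625) = 3
Total = 470

470 trailing zeros


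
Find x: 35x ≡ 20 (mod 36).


GCD(35, 36) = 1, unique solution
a^(-1) mod 36 = 35
x = 35 * 20 mod 36 = 16

x ≡ 16 (mod 36)


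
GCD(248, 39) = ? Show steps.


248 = 6 * 39 + 14
39 = 2 * 14 + 11
14 = 1 * 11 + 3
11 = 3 * 3 + 2
3 = 1 * 2 + 1
2 = 2 * 1 + 0
GCD = 1


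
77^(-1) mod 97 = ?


Use the extended Euclidean algorithm on (97, 77); each row r = 97*s + 77*t:
r=97, s=1, t=0
r=77, s=0, t=1
q=1: r=20, s=1, t=-1   [97*(1) + 77*(-1) = 20]
q=3: r=17, s=-3, t=4   [97*(-3) + 77*(4) = 17]
q=1: r=3, s=4, t=-5   [97*(4) + 77*(-5) = 3]
q=5: r=2, s=-23, t=29   [97*(-23) + 77*(29) = 2]
q=1: r=1, s=27, t=-34   [97*(27) + 77*(-34) = 1]
q=2: r=0, s=-77, t=97   [97*(-77) + 77*(97) = 0]
GCD = 1 with t = -34, so 77*(-34) ≡ 1 (mod 97)
Inverse = -34 mod 97 = 63
Check: 77 * 63 = 4851 ≡ 1 (mod 97)

77^(-1) ≡ 63 (mod 97)


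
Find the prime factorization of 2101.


2101 / 11 = 191
191 / 191 = 1
2101 = 11 × 191


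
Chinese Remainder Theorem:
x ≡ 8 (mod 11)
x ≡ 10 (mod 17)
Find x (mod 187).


M = 11*17 = 187
M1 = M/11 = 17, M2 = M/17 = 11
M1^(-1) mod 11 = 2, M2^(-1) mod 17 = 14
x = 8*17*2 + 10*11*14 = 1812
1812 mod 187 = 129
Check: 129 mod 11 = 8 ✓, 129 mod 17 = 10 ✓

x ≡ 129 (mod 187)


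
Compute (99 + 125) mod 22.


99 + 125 = 224
224 mod 22 = 4


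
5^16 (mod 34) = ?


5^1 mod 34 = 5
5^2 mod 34 = 25
5^3 mod 34 = 23
5^4 mod 34 = 13
5^5 mod 34 = 31
5^6 mod 34 = 19
5^7 mod 34 = 27
5^8 mod 34 = 33
5^9 mod 34 = 29
5^10 mod 34 = 9
5^11 mod 34 = 11
5^12 mod 34 = 21
5^13 mod 34 = 3
5^14 mod 34 = 15
5^15 mod 34 = 7
5^16 mod 34 = 1


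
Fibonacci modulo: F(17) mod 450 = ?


F(k) mod 450 for k=1..17:
1, 1, 2, 3, 5, 8, 13, 21, 34, 55, 89, 144, 233, 377, 160, 87, 247
F(17) mod 450 = 247


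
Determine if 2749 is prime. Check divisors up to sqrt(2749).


Check divisors up to sqrt(2749) = 52.4309
No divisors found.
2749 is prime.

Yes, 2749 is prime


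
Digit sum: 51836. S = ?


5 + 1 + 8 + 3 + 6 = 23


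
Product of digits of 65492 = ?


6 × 5 × 4 × 9 × 2 = 2160


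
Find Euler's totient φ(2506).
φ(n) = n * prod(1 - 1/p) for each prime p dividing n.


2506 = 2 × 7 × 179
Prime factors: 2, 7, 179
φ(2506) = 2506 × (1-1/2) × (1-1/7) × (1-1/179)
= 2506 × 1/2 × 6/7 × 178/179 = 1068

φ(2506) = 1068


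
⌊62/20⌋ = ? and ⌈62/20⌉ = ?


62/20 = 3.1000
floor = 3
ceil = 4

floor = 3, ceil = 4


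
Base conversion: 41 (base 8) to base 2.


41 (base 8) = 33 (decimal)
33 (decimal) = 100001 (base 2)


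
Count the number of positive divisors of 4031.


4031 = 29^1 × 139^1
d(4031) = (1+1) × (1+1) = 4

4 divisors


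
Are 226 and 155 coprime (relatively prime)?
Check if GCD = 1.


Euclidean algorithm:
226 = 1 * 155 + 71
155 = 2 * 71 + 13
71 = 5 * 13 + 6
13 = 2 * 6 + 1
6 = 6 * 1 + 0
GCD(226, 155) = 1

Yes, coprime (GCD = 1)


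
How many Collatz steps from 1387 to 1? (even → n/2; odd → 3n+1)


1387 → 4162 → 2081 → 6244 → 3122 → 1561 → 4684 → 2342 → 1171 → 3514 → 1757 → 5272 → 2636 → 1318 → 659 → 1978 → 989 → 2968 → 1484 → 742 → 371 → 1114 → 557 → 1672 → 836 → 418 → 209 → 628 → 314 → 157 → 472 → 236 → 118 → 59 → 178 → 89 → 268 → 134 → 67 → 202 → 101 → 304 → 152 → 76 → 38 → 19 → 58 → 29 → 88 → 44 → 22 → 11 → 34 → 17 → 52 → 26 → 13 → 40 → 20 → 10 → 5 → 16 → 8 → 4 → 2 → 1
Total steps = 65

65 steps


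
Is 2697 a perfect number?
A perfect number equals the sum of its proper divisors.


Proper divisors of 2697: 1, 3, 29, 31, 87, 93, 899
Sum = 1 + 3 + 29 + 31 + 87 + 93 + 899 = 1143

No, 2697 is not perfect (1143 ≠ 2697)


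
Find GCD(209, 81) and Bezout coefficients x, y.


Tabular extended Euclidean (each row: r = 209*s + 81*t):
r=209, s=1, t=0
r=81, s=0, t=1
q=2: r=47, s=1, t=-2   [209*(1) + 81*(-2) = 47]
q=1: r=34, s=-1, t=3   [209*(-1) + 81*(3) = 34]
q=1: r=13, s=2, t=-5   [209*(2) + 81*(-5) = 13]
q=2: r=8, s=-5, t=13   [209*(-5) + 81*(13) = 8]
q=1: r=5, s=7, t=-18   [209*(7) + 81*(-18) = 5]
q=1: r=3, s=-12, t=31   [209*(-12) + 81*(31) = 3]
q=1: r=2, s=19, t=-49   [209*(19) + 81*(-49) = 2]
q=1: r=1, s=-31, t=80   [209*(-31) + 81*(80) = 1]
q=2: r=0, s=81, t=-209   [209*(81) + 81*(-209) = 0]
GCD = 1; from the row with r=1: x=-31, y=80
Check: 209*(-31) + 81*(80) = -6479 + 6480 = 1

GCD = 1, x = -31, y = 80


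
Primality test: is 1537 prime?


1537 / 29 = 53 (exact division)
1537 is NOT prime.

No, 1537 is not prime


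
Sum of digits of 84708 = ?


8 + 4 + 7 + 0 + 8 = 27


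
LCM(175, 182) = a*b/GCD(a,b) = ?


GCD(175, 182) = 7
LCM = 175*182/7 = 31850/7 = 4550

LCM = 4550


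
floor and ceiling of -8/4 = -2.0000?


-8/4 = -2.0000
floor = -2
ceil = -2

floor = -2, ceil = -2


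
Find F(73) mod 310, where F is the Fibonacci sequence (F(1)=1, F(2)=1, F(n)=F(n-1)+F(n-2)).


F(k) mod 310 for k=1..73:
1, 1, 2, 3, 5, 8, 13, 21, 34, 55, 89, 144, 233, 67, 300, 57, 47, 104, 151, 255, 96, 41, 137, 178, 5, 183, 188, 61, 249, 0, 249, 249, 188, 127, 5, 132, 137, 269, 96, 55, 151, 206, 47, 253, 300, 243, 233, 166, 89, 255, 34, 289, 13, 302, 5, 307, 2, 309, 1, 0, 1, 1, 2, 3, 5, 8, 13, 21, 34, 55, 89, 144, 233
F(73) mod 310 = 233


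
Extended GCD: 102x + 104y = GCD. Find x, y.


Tabular extended Euclidean (each row: r = 102*s + 104*t):
r=102, s=1, t=0
r=104, s=0, t=1
q=0: r=102, s=1, t=0   [102*(1) + 104*(0) = 102]
q=1: r=2, s=-1, t=1   [102*(-1) + 104*(1) = 2]
q=51: r=0, s=52, t=-51   [102*(52) + 104*(-51) = 0]
GCD = 2; from the row with r=2: x=-1, y=1
Check: 102*(-1) + 104*(1) = -102 + 104 = 2

GCD = 2, x = -1, y = 1


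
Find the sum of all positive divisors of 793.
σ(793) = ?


Divisors of 793: 1, 13, 61, 793
Sum = 1 + 13 + 61 + 793 = 868

σ(793) = 868


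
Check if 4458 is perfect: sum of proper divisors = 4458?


Proper divisors of 4458: 1, 2, 3, 6, 743, 1486, 2229
Sum = 1 + 2 + 3 + 6 + 743 + 1486 + 2229 = 4470

No, 4458 is not perfect (4470 ≠ 4458)


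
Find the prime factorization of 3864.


3864 / 2 = 1932
1932 / 2 = 966
966 / 2 = 483
483 / 3 = 161
161 / 7 = 23
23 / 23 = 1
3864 = 2^3 × 3 × 7 × 23


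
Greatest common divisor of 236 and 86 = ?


236 = 2 * 86 + 64
86 = 1 * 64 + 22
64 = 2 * 22 + 20
22 = 1 * 20 + 2
20 = 10 * 2 + 0
GCD = 2


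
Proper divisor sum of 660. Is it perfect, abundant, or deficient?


Proper divisors: 1, 2, 3, 4, 5, 6, 10, 11, 12, 15, 20, 22, 30, 33, 44, 55, 60, 66, 110, 132, 165, 220, 330
Sum = 1 + 2 + 3 + 4 + 5 + 6 + 10 + 11 + 12 + 15 + 20 + 22 + 30 + 33 + 44 + 55 + 60 + 66 + 110 + 132 + 165 + 220 + 330 = 1356
1356 > 660 → abundant

s(660) = 1356 (abundant)


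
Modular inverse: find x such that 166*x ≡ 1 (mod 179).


Use the extended Euclidean algorithm on (179, 166); each row r = 179*s + 166*t:
r=179, s=1, t=0
r=166, s=0, t=1
q=1: r=13, s=1, t=-1   [179*(1) + 166*(-1) = 13]
q=12: r=10, s=-12, t=13   [179*(-12) + 166*(13) = 10]
q=1: r=3, s=13, t=-14   [179*(13) + 166*(-14) = 3]
q=3: r=1, s=-51, t=55   [179*(-51) + 166*(55) = 1]
q=3: r=0, s=166, t=-179   [179*(166) + 166*(-179) = 0]
GCD = 1 with t = 55, so 166*(55) ≡ 1 (mod 179)
Inverse = 55 mod 179 = 55
Check: 166 * 55 = 9130 ≡ 1 (mod 179)

166^(-1) ≡ 55 (mod 179)


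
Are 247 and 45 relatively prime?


Euclidean algorithm:
247 = 5 * 45 + 22
45 = 2 * 22 + 1
22 = 22 * 1 + 0
GCD(247, 45) = 1

Yes, coprime (GCD = 1)


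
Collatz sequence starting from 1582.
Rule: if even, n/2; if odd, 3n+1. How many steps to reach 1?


1582 → 791 → 2374 → 1187 → 3562 → 1781 → 5344 → 2672 → 1336 → 668 → 334 → 167 → 502 → 251 → 754 → 377 → 1132 → 566 → 283 → 850 → 425 → 1276 → 638 → 319 → 958 → 479 → 1438 → 719 → 2158 → 1079 → 3238 → 1619 → 4858 → 2429 → 7288 → 3644 → 1822 → 911 → 2734 → 1367 → 4102 → 2051 → 6154 → 3077 → 9232 → 4616 → 2308 → 1154 → 577 → 1732 → 866 → 433 → 1300 → 650 → 325 → 976 → 488 → 244 → 122 → 61 → 184 → 92 → 46 → 23 → 70 → 35 → 106 → 53 → 160 → 80 → 40 → 20 → 10 → 5 → 16 → 8 → 4 → 2 → 1
Total steps = 78

78 steps


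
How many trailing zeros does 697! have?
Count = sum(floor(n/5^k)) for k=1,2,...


floor(697/5) = 139
floor(697/25) = 27
floor(697/125) = 5
floor(697/625) = 1
Total = 172

172 trailing zeros


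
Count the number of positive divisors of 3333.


3333 = 3^1 × 11^1 × 101^1
d(3333) = (1+1) × (1+1) × (1+1) = 8

8 divisors


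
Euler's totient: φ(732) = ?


732 = 2^2 × 3 × 61
Prime factors: 2, 3, 61
φ(732) = 732 × (1-1/2) × (1-1/3) × (1-1/61)
= 732 × 1/2 × 2/3 × 60/61 = 240

φ(732) = 240


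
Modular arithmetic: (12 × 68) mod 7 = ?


12 × 68 = 816
816 mod 7 = 4


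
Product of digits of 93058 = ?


9 × 3 × 0 × 5 × 8 = 0


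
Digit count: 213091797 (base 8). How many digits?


213091797 in base 8 = 1454702725
Number of digits = 10

10 digits (base 8)


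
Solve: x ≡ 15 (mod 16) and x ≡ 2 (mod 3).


M = 16*3 = 48
M1 = M/16 = 3, M2 = M/3 = 16
M1^(-1) mod 16 = 11, M2^(-1) mod 3 = 1
x = 15*3*11 + 2*16*1 = 527
527 mod 48 = 47
Check: 47 mod 16 = 15 ✓, 47 mod 3 = 2 ✓

x ≡ 47 (mod 48)


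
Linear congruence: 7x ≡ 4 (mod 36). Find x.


GCD(7, 36) = 1, unique solution
a^(-1) mod 36 = 31
x = 31 * 4 mod 36 = 16

x ≡ 16 (mod 36)


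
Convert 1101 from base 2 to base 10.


1101 (base 2) = 13 (decimal)
13 (decimal) = 13 (base 10)


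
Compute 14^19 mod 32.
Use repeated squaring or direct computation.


14^1 mod 32 = 14
14^2 mod 32 = 4
14^3 mod 32 = 24
14^4 mod 32 = 16
14^5 mod 32 = 0
14^6 mod 32 = 0
14^7 mod 32 = 0
14^8 mod 32 = 0
14^9 mod 32 = 0
14^10 mod 32 = 0
14^11 mod 32 = 0
14^12 mod 32 = 0
14^13 mod 32 = 0
14^14 mod 32 = 0
14^15 mod 32 = 0
14^16 mod 32 = 0
14^17 mod 32 = 0
14^18 mod 32 = 0
14^19 mod 32 = 0


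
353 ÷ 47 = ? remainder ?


353 = 47 * 7 + 24
Check: 329 + 24 = 353

q = 7, r = 24


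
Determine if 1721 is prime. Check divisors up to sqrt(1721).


Check divisors up to sqrt(1721) = 41.4849
No divisors found.
1721 is prime.

Yes, 1721 is prime


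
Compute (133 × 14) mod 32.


133 × 14 = 1862
1862 mod 32 = 6


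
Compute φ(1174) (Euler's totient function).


1174 = 2 × 587
Prime factors: 2, 587
φ(1174) = 1174 × (1-1/2) × (1-1/587)
= 1174 × 1/2 × 586/587 = 586

φ(1174) = 586


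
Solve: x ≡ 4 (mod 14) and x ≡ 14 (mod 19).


M = 14*19 = 266
M1 = M/14 = 19, M2 = M/19 = 14
M1^(-1) mod 14 = 3, M2^(-1) mod 19 = 15
x = 4*19*3 + 14*14*15 = 3168
3168 mod 266 = 242
Check: 242 mod 14 = 4 ✓, 242 mod 19 = 14 ✓

x ≡ 242 (mod 266)


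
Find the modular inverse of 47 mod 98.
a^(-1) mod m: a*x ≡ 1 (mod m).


Use the extended Euclidean algorithm on (98, 47); each row r = 98*s + 47*t:
r=98, s=1, t=0
r=47, s=0, t=1
q=2: r=4, s=1, t=-2   [98*(1) + 47*(-2) = 4]
q=11: r=3, s=-11, t=23   [98*(-11) + 47*(23) = 3]
q=1: r=1, s=12, t=-25   [98*(12) + 47*(-25) = 1]
q=3: r=0, s=-47, t=98   [98*(-47) + 47*(98) = 0]
GCD = 1 with t = -25, so 47*(-25) ≡ 1 (mod 98)
Inverse = -25 mod 98 = 73
Check: 47 * 73 = 3431 ≡ 1 (mod 98)

47^(-1) ≡ 73 (mod 98)


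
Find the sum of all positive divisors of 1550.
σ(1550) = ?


Divisors of 1550: 1, 2, 5, 10, 25, 31, 50, 62, 155, 310, 775, 1550
Sum = 1 + 2 + 5 + 10 + 25 + 31 + 50 + 62 + 155 + 310 + 775 + 1550 = 2976

σ(1550) = 2976


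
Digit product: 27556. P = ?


2 × 7 × 5 × 5 × 6 = 2100


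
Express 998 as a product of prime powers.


998 / 2 = 499
499 / 499 = 1
998 = 2 × 499


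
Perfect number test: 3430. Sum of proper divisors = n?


Proper divisors of 3430: 1, 2, 5, 7, 10, 14, 35, 49, 70, 98, 245, 343, 490, 686, 1715
Sum = 1 + 2 + 5 + 7 + 10 + 14 + 35 + 49 + 70 + 98 + 245 + 343 + 490 + 686 + 1715 = 3770

No, 3430 is not perfect (3770 ≠ 3430)


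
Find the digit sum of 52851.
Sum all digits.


5 + 2 + 8 + 5 + 1 = 21


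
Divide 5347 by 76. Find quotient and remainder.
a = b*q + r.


5347 = 76 * 70 + 27
Check: 5320 + 27 = 5347

q = 70, r = 27


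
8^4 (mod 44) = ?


8^1 mod 44 = 8
8^2 mod 44 = 20
8^3 mod 44 = 28
8^4 mod 44 = 4


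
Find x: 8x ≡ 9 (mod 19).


GCD(8, 19) = 1, unique solution
a^(-1) mod 19 = 12
x = 12 * 9 mod 19 = 13

x ≡ 13 (mod 19)


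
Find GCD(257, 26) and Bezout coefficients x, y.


Tabular extended Euclidean (each row: r = 257*s + 26*t):
r=257, s=1, t=0
r=26, s=0, t=1
q=9: r=23, s=1, t=-9   [257*(1) + 26*(-9) = 23]
q=1: r=3, s=-1, t=10   [257*(-1) + 26*(10) = 3]
q=7: r=2, s=8, t=-79   [257*(8) + 26*(-79) = 2]
q=1: r=1, s=-9, t=89   [257*(-9) + 26*(89) = 1]
q=2: r=0, s=26, t=-257   [257*(26) + 26*(-257) = 0]
GCD = 1; from the row with r=1: x=-9, y=89
Check: 257*(-9) + 26*(89) = -2313 + 2314 = 1

GCD = 1, x = -9, y = 89


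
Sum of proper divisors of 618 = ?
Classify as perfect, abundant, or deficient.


Proper divisors: 1, 2, 3, 6, 103, 206, 309
Sum = 1 + 2 + 3 + 6 + 103 + 206 + 309 = 630
630 > 618 → abundant

s(618) = 630 (abundant)


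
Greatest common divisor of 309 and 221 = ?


309 = 1 * 221 + 88
221 = 2 * 88 + 45
88 = 1 * 45 + 43
45 = 1 * 43 + 2
43 = 21 * 2 + 1
2 = 2 * 1 + 0
GCD = 1


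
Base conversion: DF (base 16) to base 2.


DF (base 16) = 223 (decimal)
223 (decimal) = 11011111 (base 2)


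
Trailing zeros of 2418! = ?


floor(2418/5) = 483
floor(2418/25) = 96
floor(2418/125) = 19
floor(2418/625) = 3
Total = 601

601 trailing zeros
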